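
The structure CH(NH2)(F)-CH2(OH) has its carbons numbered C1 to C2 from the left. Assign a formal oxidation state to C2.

C2 has one bond to C (0), one bond to H (-1), one bond to O (+1), one bond to H (-1).
Oxidation state = 0 − 1 + 1 − 1 = -1.

-1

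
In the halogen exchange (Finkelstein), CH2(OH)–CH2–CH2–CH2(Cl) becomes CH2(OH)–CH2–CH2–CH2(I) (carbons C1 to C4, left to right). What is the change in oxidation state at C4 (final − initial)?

Before: C4 has 1 bond to C, 2 bonds to H, 1 bond to Cl → oxidation state -1.
After: C4 has 1 bond to C, 2 bonds to H, 1 bond to I → oxidation state -1.
Δ = -1 − (-1) = 0, so no net redox change at C4.

0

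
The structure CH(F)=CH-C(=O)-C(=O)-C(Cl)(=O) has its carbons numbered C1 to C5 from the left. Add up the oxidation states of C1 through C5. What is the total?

Tallying each carbon's bonds:
C1: 2C, 1H, 1F → 0 − 1 + 1 = 0
C2: 3C, 1H → 0 − 1 = -1
C3: 2C, 2O → 0 + 2 = +2
C4: 2C, 2O → 0 + 2 = +2
C5: 1C, 2O, 1Cl → 0 + 2 + 1 = +3
Sum = 0 − 1 + 2 + 2 + 3 = +6.

+6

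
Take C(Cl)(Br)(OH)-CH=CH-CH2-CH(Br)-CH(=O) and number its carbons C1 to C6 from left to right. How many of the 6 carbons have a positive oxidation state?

2

Tallying each carbon's bonds:
C1: 1C, 1O, 1Cl, 1Br → 0 + 1 + 1 + 1 = +3
C2: 3C, 1H → 0 − 1 = -1
C3: 3C, 1H → 0 − 1 = -1
C4: 2C, 2H → 0 − 2 = -2
C5: 2C, 1H, 1Br → 0 − 1 + 1 = 0
C6: 1C, 1H, 2O → 0 − 1 + 2 = +1
2 carbons (C1, C6) meet the condition.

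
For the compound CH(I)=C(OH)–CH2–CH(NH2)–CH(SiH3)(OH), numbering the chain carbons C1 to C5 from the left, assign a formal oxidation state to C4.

Bonds to more-electronegative neighbours contribute +1 each, bonds to H or metals contribute −1 each, and C–C bonds contribute 0.
C4 has one bond to C (0), one bond to C (0), one bond to H (-1), one bond to N (+1).
Oxidation state = 0 + 0 − 1 + 1 = 0.

0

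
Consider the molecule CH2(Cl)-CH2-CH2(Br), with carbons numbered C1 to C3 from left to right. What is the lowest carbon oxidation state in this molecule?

Tallying each carbon's bonds:
C1: 1C, 2H, 1Cl → 0 − 2 + 1 = -1
C2: 2C, 2H → 0 − 2 = -2
C3: 1C, 2H, 1Br → 0 − 2 + 1 = -1
The lowest value is -2.

-2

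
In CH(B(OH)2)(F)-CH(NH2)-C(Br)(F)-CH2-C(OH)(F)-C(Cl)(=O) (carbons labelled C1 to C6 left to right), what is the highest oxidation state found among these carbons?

Tallying each carbon's bonds:
C1: 1C, 1H, 1F, 1B → 0 − 1 + 1 − 1 = -1
C2: 2C, 1H, 1N → 0 − 1 + 1 = 0
C3: 2C, 1F, 1Br → 0 + 1 + 1 = +2
C4: 2C, 2H → 0 − 2 = -2
C5: 2C, 1O, 1F → 0 + 1 + 1 = +2
C6: 1C, 2O, 1Cl → 0 + 2 + 1 = +3
The highest value is +3.

+3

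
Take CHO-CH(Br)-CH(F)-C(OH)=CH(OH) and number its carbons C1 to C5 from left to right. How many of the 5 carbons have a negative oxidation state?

Tallying each carbon's bonds:
C1: 1C, 1H, 2O → 0 − 1 + 2 = +1
C2: 2C, 1H, 1Br → 0 − 1 + 1 = 0
C3: 2C, 1H, 1F → 0 − 1 + 1 = 0
C4: 3C, 1O → 0 + 1 = +1
C5: 2C, 1H, 1O → 0 − 1 + 1 = 0
0 carbons meet the condition.

0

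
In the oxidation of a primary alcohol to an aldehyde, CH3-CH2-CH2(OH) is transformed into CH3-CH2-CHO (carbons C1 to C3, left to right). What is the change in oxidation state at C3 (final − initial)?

+2

Before: C3 has 1 bond to C, 2 bonds to H, 1 bond to O → oxidation state -1.
After: C3 has 1 bond to C, 1 bond to H, 2 bonds to O → oxidation state +1.
Δ = +1 − (-1) = +2, so this is an oxidation at C3.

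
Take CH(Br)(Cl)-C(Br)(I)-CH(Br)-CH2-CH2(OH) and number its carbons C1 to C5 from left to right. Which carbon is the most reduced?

C4

Assign +1 per bond to O/N/halogen, −1 per bond to H or an electropositive element, and 0 per bond to carbon. Tallying each carbon:
C1: 1C, 1H, 1Cl, 1Br → 0 − 1 + 1 + 1 = +1
C2: 2C, 1Br, 1I → 0 + 1 + 1 = +2
C3: 2C, 1H, 1Br → 0 − 1 + 1 = 0
C4: 2C, 2H → 0 − 2 = -2
C5: 1C, 2H, 1O → 0 − 2 + 1 = -1
The most reduced carbon is C4 at -2.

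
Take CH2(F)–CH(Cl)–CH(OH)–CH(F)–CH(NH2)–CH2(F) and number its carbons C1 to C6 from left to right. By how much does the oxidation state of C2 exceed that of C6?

+1

C2: 2C, 1H, 1Cl → 0 − 1 + 1 = 0
C6: 1C, 2H, 1F → 0 − 2 + 1 = -1
Difference: 0 − (-1) = +1.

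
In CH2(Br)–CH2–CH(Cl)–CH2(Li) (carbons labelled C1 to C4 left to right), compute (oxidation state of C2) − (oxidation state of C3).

C2: 2C, 2H → 0 − 2 = -2
C3: 2C, 1H, 1Cl → 0 − 1 + 1 = 0
Difference: -2 − (0) = -2.

-2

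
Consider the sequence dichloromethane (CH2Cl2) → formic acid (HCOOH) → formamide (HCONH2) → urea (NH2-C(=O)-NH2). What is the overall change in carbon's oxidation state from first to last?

Carbon oxidation states along the series — dichloromethane: 0, formic acid: +2, formamide: +2, urea: +4.
Net change = +4 − (0) = +4.

+4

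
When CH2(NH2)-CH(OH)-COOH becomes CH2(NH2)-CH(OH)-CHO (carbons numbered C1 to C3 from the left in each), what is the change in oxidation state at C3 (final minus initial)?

Before: C3 has 1 bond to C, 3 bonds to O → oxidation state +3.
After: C3 has 1 bond to C, 1 bond to H, 2 bonds to O → oxidation state +1.
Δ = +1 − (+3) = -2, so this is a reduction at C3.

-2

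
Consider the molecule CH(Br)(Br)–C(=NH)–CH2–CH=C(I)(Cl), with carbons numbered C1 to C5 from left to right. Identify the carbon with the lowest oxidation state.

C3

Count +1 for every bond to an atom more electronegative than carbon and −1 for every bond to one less electronegative; C–C bonds are 0. Tallying each carbon:
C1: 1C, 1H, 2Br → 0 − 1 + 2 = +1
C2: 2C, 2N → 0 + 2 = +2
C3: 2C, 2H → 0 − 2 = -2
C4: 3C, 1H → 0 − 1 = -1
C5: 2C, 1Cl, 1I → 0 + 1 + 1 = +2
The most reduced carbon is C3 at -2.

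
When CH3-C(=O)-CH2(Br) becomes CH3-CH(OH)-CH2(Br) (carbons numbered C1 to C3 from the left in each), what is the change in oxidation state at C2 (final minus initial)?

-2

Before: C2 has 2 bonds to C, 2 bonds to O → oxidation state +2.
After: C2 has 2 bonds to C, 1 bond to H, 1 bond to O → oxidation state 0.
Δ = 0 − (+2) = -2, so this is a reduction at C2.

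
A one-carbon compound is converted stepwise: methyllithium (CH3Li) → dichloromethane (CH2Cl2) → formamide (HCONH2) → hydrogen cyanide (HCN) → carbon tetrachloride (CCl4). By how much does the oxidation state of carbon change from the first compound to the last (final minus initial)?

Carbon oxidation states along the series — methyllithium: -4, dichloromethane: 0, formamide: +2, hydrogen cyanide: +2, carbon tetrachloride: +4.
Net change = +4 − (-4) = +8.

+8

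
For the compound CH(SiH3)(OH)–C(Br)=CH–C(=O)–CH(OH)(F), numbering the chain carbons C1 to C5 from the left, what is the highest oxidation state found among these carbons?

Tallying each carbon's bonds:
C1: 1C, 1H, 1O, 1Si → 0 − 1 + 1 − 1 = -1
C2: 3C, 1Br → 0 + 1 = +1
C3: 3C, 1H → 0 − 1 = -1
C4: 2C, 2O → 0 + 2 = +2
C5: 1C, 1H, 1O, 1F → 0 − 1 + 1 + 1 = +1
The highest value is +2.

+2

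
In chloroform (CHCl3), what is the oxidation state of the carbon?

Each bond to a more electronegative atom (O, N, halogen) counts +1, each bond to a less electronegative atom (H, metal, B, Si) counts −1, and each C–C bond counts 0.
The carbon has one bond to H (-1), one bond to Cl (+1), one bond to Cl (+1), one bond to Cl (+1).
Oxidation state = -1 + 1 + 1 + 1 = +2.

+2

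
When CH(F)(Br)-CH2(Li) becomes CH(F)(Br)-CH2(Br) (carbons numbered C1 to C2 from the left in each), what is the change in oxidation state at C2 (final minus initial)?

+2

Before: C2 has 1 bond to C, 2 bonds to H, 1 bond to Li → oxidation state -3.
After: C2 has 1 bond to C, 2 bonds to H, 1 bond to Br → oxidation state -1.
Δ = -1 − (-3) = +2, so this is an oxidation at C2.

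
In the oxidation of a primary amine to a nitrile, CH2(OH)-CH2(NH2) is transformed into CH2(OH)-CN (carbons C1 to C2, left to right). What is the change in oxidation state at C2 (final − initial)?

Before: C2 has 1 bond to C, 2 bonds to H, 1 bond to N → oxidation state -1.
After: C2 has 1 bond to C, 3 bonds to N → oxidation state +3.
Δ = +3 − (-1) = +4, so this is an oxidation at C2.

+4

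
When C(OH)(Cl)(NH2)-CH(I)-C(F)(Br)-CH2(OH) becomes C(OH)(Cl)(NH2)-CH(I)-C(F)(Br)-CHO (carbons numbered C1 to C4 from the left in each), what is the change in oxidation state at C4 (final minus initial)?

Before: C4 has 1 bond to C, 2 bonds to H, 1 bond to O → oxidation state -1.
After: C4 has 1 bond to C, 1 bond to H, 2 bonds to O → oxidation state +1.
Δ = +1 − (-1) = +2, so this is an oxidation at C4.

+2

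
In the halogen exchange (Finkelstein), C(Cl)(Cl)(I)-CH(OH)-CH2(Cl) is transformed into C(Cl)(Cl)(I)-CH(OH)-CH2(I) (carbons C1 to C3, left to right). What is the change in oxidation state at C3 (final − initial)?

0

Before: C3 has 1 bond to C, 2 bonds to H, 1 bond to Cl → oxidation state -1.
After: C3 has 1 bond to C, 2 bonds to H, 1 bond to I → oxidation state -1.
Δ = -1 − (-1) = 0, so no net redox change at C3.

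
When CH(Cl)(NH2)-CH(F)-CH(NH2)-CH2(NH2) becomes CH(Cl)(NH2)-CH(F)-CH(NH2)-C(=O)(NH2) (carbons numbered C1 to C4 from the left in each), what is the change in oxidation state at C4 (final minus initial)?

Before: C4 has 1 bond to C, 2 bonds to H, 1 bond to N → oxidation state -1.
After: C4 has 1 bond to C, 2 bonds to O, 1 bond to N → oxidation state +3.
Δ = +3 − (-1) = +4, so this is an oxidation at C4.

+4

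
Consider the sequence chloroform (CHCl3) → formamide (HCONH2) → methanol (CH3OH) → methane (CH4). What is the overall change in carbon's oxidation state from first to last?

-6

Carbon oxidation states along the series — chloroform: +2, formamide: +2, methanol: -2, methane: -4.
Net change = -4 − (+2) = -6.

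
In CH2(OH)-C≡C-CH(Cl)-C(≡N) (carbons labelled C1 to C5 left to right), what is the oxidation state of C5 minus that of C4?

C5: 1C, 3N → 0 + 3 = +3
C4: 2C, 1H, 1Cl → 0 − 1 + 1 = 0
Difference: +3 − (0) = +3.

+3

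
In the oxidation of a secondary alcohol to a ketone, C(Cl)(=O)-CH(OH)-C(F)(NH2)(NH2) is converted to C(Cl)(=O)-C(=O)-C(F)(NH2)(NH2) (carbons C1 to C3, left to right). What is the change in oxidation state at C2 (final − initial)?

Before: C2 has 2 bonds to C, 1 bond to H, 1 bond to O → oxidation state 0.
After: C2 has 2 bonds to C, 2 bonds to O → oxidation state +2.
Δ = +2 − (0) = +2, so this is an oxidation at C2.

+2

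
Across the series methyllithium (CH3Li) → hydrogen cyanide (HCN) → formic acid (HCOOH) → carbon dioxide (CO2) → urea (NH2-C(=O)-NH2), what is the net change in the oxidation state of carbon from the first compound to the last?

Carbon oxidation states along the series — methyllithium: -4, hydrogen cyanide: +2, formic acid: +2, carbon dioxide: +4, urea: +4.
Net change = +4 − (-4) = +8.

+8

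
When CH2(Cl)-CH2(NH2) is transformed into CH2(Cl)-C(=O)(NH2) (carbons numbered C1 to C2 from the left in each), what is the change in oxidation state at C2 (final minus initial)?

Before: C2 has 1 bond to C, 2 bonds to H, 1 bond to N → oxidation state -1.
After: C2 has 1 bond to C, 2 bonds to O, 1 bond to N → oxidation state +3.
Δ = +3 − (-1) = +4, so this is an oxidation at C2.

+4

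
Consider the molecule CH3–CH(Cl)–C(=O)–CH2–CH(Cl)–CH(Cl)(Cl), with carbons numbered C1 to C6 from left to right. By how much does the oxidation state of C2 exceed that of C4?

+2

C2: 2C, 1H, 1Cl → 0 − 1 + 1 = 0
C4: 2C, 2H → 0 − 2 = -2
Difference: 0 − (-2) = +2.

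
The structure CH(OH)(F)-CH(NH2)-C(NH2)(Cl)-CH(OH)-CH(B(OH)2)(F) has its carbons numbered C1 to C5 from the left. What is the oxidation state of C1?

C1 has one bond to C (0), one bond to O (+1), one bond to F (+1), one bond to H (-1).
Oxidation state = 0 + 1 + 1 − 1 = +1.

+1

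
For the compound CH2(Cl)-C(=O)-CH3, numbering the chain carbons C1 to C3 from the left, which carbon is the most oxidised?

Tallying each carbon's bonds:
C1: 1C, 2H, 1Cl → 0 − 2 + 1 = -1
C2: 2C, 2O → 0 + 2 = +2
C3: 1C, 3H → 0 − 3 = -3
The most oxidised carbon is C2 at +2.

C2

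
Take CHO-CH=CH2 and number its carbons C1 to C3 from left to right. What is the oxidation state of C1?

+1

Assign +1 per bond to O/N/halogen, −1 per bond to H or an electropositive element, and 0 per bond to carbon.
C1 has one bond to C (0), one bond to H (-1), a double bond to O (2×+1 = +2).
Oxidation state = 0 − 1 + 2 = +1.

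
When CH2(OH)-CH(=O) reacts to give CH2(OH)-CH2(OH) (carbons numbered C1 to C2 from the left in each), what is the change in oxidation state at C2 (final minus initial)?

Before: C2 has 1 bond to C, 1 bond to H, 2 bonds to O → oxidation state +1.
After: C2 has 1 bond to C, 2 bonds to H, 1 bond to O → oxidation state -1.
Δ = -1 − (+1) = -2, so this is a reduction at C2.

-2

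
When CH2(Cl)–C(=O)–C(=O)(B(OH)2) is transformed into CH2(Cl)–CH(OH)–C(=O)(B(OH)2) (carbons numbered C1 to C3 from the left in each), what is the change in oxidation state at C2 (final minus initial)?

-2

Before: C2 has 2 bonds to C, 2 bonds to O → oxidation state +2.
After: C2 has 2 bonds to C, 1 bond to H, 1 bond to O → oxidation state 0.
Δ = 0 − (+2) = -2, so this is a reduction at C2.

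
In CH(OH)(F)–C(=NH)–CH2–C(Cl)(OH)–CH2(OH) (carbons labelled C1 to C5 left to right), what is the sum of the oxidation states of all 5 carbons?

Assign +1 per bond to O/N/halogen, −1 per bond to H or an electropositive element, and 0 per bond to carbon. Tallying each carbon:
C1: 1C, 1H, 1O, 1F → 0 − 1 + 1 + 1 = +1
C2: 2C, 2N → 0 + 2 = +2
C3: 2C, 2H → 0 − 2 = -2
C4: 2C, 1O, 1Cl → 0 + 1 + 1 = +2
C5: 1C, 2H, 1O → 0 − 2 + 1 = -1
Sum = +1 + 2 − 2 + 2 − 1 = +2.

+2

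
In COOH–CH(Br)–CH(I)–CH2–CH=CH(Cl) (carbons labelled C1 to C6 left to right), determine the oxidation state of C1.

C1 has one bond to C (0), one bond to O (+1), a double bond to O (2×+1 = +2).
Oxidation state = 0 + 1 + 2 = +3.

+3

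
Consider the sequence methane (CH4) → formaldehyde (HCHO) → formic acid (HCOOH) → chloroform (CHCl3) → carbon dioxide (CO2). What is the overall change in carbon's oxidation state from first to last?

+8

Carbon oxidation states along the series — methane: -4, formaldehyde: 0, formic acid: +2, chloroform: +2, carbon dioxide: +4.
Net change = +4 − (-4) = +8.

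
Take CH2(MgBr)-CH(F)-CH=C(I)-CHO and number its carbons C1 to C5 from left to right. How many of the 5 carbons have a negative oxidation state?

Bonds to more-electronegative neighbours contribute +1 each, bonds to H or metals contribute −1 each, and C–C bonds contribute 0. Tallying each carbon:
C1: 1C, 2H, 1Mg → 0 − 2 − 1 = -3
C2: 2C, 1H, 1F → 0 − 1 + 1 = 0
C3: 3C, 1H → 0 − 1 = -1
C4: 3C, 1I → 0 + 1 = +1
C5: 1C, 1H, 2O → 0 − 1 + 2 = +1
2 carbons (C1, C3) meet the condition.

2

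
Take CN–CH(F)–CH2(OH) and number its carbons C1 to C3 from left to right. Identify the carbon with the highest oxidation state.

C1

Each bond to a more electronegative atom (O, N, halogen) counts +1, each bond to a less electronegative atom (H, metal, B, Si) counts −1, and each C–C bond counts 0. Tallying each carbon:
C1: 1C, 3N → 0 + 3 = +3
C2: 2C, 1H, 1F → 0 − 1 + 1 = 0
C3: 1C, 2H, 1O → 0 − 2 + 1 = -1
The most oxidised carbon is C1 at +3.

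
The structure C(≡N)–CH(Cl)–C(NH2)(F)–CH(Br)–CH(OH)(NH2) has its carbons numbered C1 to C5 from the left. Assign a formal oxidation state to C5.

+1

C5 has one bond to C (0), one bond to H (-1), one bond to O (+1), one bond to N (+1).
Oxidation state = 0 − 1 + 1 + 1 = +1.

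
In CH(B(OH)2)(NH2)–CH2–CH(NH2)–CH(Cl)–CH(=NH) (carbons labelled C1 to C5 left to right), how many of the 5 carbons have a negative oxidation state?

Bonds to more-electronegative neighbours contribute +1 each, bonds to H or metals contribute −1 each, and C–C bonds contribute 0. Tallying each carbon:
C1: 1C, 1H, 1N, 1B → 0 − 1 + 1 − 1 = -1
C2: 2C, 2H → 0 − 2 = -2
C3: 2C, 1H, 1N → 0 − 1 + 1 = 0
C4: 2C, 1H, 1Cl → 0 − 1 + 1 = 0
C5: 1C, 1H, 2N → 0 − 1 + 2 = +1
2 carbons (C1, C2) meet the condition.

2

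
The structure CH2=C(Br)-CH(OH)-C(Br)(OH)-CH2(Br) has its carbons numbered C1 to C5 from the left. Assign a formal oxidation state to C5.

Assign +1 per bond to O/N/halogen, −1 per bond to H or an electropositive element, and 0 per bond to carbon.
C5 has one bond to C (0), one bond to Br (+1), one bond to H (-1), one bond to H (-1).
Oxidation state = 0 + 1 − 1 − 1 = -1.

-1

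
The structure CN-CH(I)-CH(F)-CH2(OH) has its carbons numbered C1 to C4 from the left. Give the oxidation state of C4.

-1

C4 has one bond to C (0), one bond to H (-1), one bond to H (-1), one bond to O (+1).
Oxidation state = 0 − 1 − 1 + 1 = -1.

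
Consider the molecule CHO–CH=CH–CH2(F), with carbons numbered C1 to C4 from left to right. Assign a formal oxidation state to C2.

-1

C2 has one bond to C (0), a double bond to C (2×0 = 0), one bond to H (-1).
Oxidation state = 0 + 0 − 1 = -1.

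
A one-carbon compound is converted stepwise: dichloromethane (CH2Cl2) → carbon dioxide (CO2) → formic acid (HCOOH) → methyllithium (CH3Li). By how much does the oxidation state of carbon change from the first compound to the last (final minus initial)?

-4

Carbon oxidation states along the series — dichloromethane: 0, carbon dioxide: +4, formic acid: +2, methyllithium: -4.
Net change = -4 − (0) = -4.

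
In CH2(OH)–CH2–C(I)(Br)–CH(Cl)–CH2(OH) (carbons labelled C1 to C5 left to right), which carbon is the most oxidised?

Each bond to a more electronegative atom (O, N, halogen) counts +1, each bond to a less electronegative atom (H, metal, B, Si) counts −1, and each C–C bond counts 0. Tallying each carbon:
C1: 1C, 2H, 1O → 0 − 2 + 1 = -1
C2: 2C, 2H → 0 − 2 = -2
C3: 2C, 1Br, 1I → 0 + 1 + 1 = +2
C4: 2C, 1H, 1Cl → 0 − 1 + 1 = 0
C5: 1C, 2H, 1O → 0 − 2 + 1 = -1
The most oxidised carbon is C3 at +2.

C3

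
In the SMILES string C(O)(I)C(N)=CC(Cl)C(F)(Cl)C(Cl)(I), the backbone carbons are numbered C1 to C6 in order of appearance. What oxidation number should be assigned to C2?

Bonds to more-electronegative neighbours contribute +1 each, bonds to H or metals contribute −1 each, and C–C bonds contribute 0.
C2 has one bond to C (0), a double bond to C (2×0 = 0), one bond to N (+1).
Oxidation state = 0 + 0 + 1 = +1.

+1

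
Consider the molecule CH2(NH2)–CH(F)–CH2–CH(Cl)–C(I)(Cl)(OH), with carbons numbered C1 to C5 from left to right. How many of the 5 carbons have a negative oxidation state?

Tallying each carbon's bonds:
C1: 1C, 2H, 1N → 0 − 2 + 1 = -1
C2: 2C, 1H, 1F → 0 − 1 + 1 = 0
C3: 2C, 2H → 0 − 2 = -2
C4: 2C, 1H, 1Cl → 0 − 1 + 1 = 0
C5: 1C, 1O, 1Cl, 1I → 0 + 1 + 1 + 1 = +3
2 carbons (C1, C3) meet the condition.

2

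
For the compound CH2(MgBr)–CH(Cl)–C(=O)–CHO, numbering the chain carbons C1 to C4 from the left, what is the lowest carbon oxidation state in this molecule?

-3

Each bond to a more electronegative atom (O, N, halogen) counts +1, each bond to a less electronegative atom (H, metal, B, Si) counts −1, and each C–C bond counts 0. Tallying each carbon:
C1: 1C, 2H, 1Mg → 0 − 2 − 1 = -3
C2: 2C, 1H, 1Cl → 0 − 1 + 1 = 0
C3: 2C, 2O → 0 + 2 = +2
C4: 1C, 1H, 2O → 0 − 1 + 2 = +1
The lowest value is -3.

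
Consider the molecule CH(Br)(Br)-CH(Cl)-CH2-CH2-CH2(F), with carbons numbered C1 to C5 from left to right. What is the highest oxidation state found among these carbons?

Each bond to a more electronegative atom (O, N, halogen) counts +1, each bond to a less electronegative atom (H, metal, B, Si) counts −1, and each C–C bond counts 0. Tallying each carbon:
C1: 1C, 1H, 2Br → 0 − 1 + 2 = +1
C2: 2C, 1H, 1Cl → 0 − 1 + 1 = 0
C3: 2C, 2H → 0 − 2 = -2
C4: 2C, 2H → 0 − 2 = -2
C5: 1C, 2H, 1F → 0 − 2 + 1 = -1
The highest value is +1.

+1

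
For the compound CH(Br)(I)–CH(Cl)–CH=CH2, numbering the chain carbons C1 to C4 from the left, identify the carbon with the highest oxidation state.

Each bond to a more electronegative atom (O, N, halogen) counts +1, each bond to a less electronegative atom (H, metal, B, Si) counts −1, and each C–C bond counts 0. Tallying each carbon:
C1: 1C, 1H, 1Br, 1I → 0 − 1 + 1 + 1 = +1
C2: 2C, 1H, 1Cl → 0 − 1 + 1 = 0
C3: 3C, 1H → 0 − 1 = -1
C4: 2C, 2H → 0 − 2 = -2
The most oxidised carbon is C1 at +1.

C1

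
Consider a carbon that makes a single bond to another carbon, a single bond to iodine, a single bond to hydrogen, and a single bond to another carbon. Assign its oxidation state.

The carbon has one bond to C (0), one bond to C (0), one bond to H (-1), one bond to I (+1).
Oxidation state = 0 + 0 − 1 + 1 = 0.

0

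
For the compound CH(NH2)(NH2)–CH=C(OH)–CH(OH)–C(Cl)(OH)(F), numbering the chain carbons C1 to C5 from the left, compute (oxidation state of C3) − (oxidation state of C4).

C3: 3C, 1O → 0 + 1 = +1
C4: 2C, 1H, 1O → 0 − 1 + 1 = 0
Difference: +1 − (0) = +1.

+1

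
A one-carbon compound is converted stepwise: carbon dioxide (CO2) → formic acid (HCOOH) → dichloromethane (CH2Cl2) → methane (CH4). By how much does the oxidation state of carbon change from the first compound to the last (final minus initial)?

Carbon oxidation states along the series — carbon dioxide: +4, formic acid: +2, dichloromethane: 0, methane: -4.
Net change = -4 − (+4) = -8.

-8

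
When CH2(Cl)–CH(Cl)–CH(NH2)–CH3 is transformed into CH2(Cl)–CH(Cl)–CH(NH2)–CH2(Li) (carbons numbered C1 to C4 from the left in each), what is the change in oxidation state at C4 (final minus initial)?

0

Before: C4 has 1 bond to C, 3 bonds to H → oxidation state -3.
After: C4 has 1 bond to C, 2 bonds to H, 1 bond to Li → oxidation state -3.
Δ = -3 − (-3) = 0, so no net redox change at C4.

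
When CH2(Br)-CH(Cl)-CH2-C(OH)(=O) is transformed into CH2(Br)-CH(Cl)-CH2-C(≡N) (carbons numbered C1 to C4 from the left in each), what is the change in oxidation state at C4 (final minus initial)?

0

Before: C4 has 1 bond to C, 3 bonds to O → oxidation state +3.
After: C4 has 1 bond to C, 3 bonds to N → oxidation state +3.
Δ = +3 − (+3) = 0, so no net redox change at C4.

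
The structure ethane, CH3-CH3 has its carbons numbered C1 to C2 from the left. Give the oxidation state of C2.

Bonds to more-electronegative neighbours contribute +1 each, bonds to H or metals contribute −1 each, and C–C bonds contribute 0.
C2 has one bond to H (-1), one bond to H (-1), one bond to H (-1), one bond to C (0).
Oxidation state = -1 − 1 − 1 + 0 = -3.

-3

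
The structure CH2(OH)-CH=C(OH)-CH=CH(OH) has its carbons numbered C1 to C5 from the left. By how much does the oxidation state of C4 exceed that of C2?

0

C4: 3C, 1H → 0 − 1 = -1
C2: 3C, 1H → 0 − 1 = -1
Difference: -1 − (-1) = 0.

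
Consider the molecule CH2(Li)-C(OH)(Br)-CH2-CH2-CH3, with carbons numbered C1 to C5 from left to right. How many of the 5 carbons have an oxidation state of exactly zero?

0

Count +1 for every bond to an atom more electronegative than carbon and −1 for every bond to one less electronegative; C–C bonds are 0. Tallying each carbon:
C1: 1C, 2H, 1Li → 0 − 2 − 1 = -3
C2: 2C, 1O, 1Br → 0 + 1 + 1 = +2
C3: 2C, 2H → 0 − 2 = -2
C4: 2C, 2H → 0 − 2 = -2
C5: 1C, 3H → 0 − 3 = -3
0 carbons meet the condition.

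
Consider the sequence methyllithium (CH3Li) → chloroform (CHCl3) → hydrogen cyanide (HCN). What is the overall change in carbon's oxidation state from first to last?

Carbon oxidation states along the series — methyllithium: -4, chloroform: +2, hydrogen cyanide: +2.
Net change = +2 − (-4) = +6.

+6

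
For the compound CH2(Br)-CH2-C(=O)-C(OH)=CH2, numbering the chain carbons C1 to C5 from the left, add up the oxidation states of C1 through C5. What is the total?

Count +1 for every bond to an atom more electronegative than carbon and −1 for every bond to one less electronegative; C–C bonds are 0. Tallying each carbon:
C1: 1C, 2H, 1Br → 0 − 2 + 1 = -1
C2: 2C, 2H → 0 − 2 = -2
C3: 2C, 2O → 0 + 2 = +2
C4: 3C, 1O → 0 + 1 = +1
C5: 2C, 2H → 0 − 2 = -2
Sum = -1 − 2 + 2 + 1 − 2 = -2.

-2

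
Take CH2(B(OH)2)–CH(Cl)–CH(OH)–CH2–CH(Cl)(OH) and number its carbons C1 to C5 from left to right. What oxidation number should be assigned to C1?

C1 has one bond to C (0), one bond to H (-1), one bond to H (-1), one bond to B (-1).
Oxidation state = 0 − 1 − 1 − 1 = -3.

-3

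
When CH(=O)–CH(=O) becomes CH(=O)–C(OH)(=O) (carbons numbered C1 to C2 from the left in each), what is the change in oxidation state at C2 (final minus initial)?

Before: C2 has 1 bond to C, 1 bond to H, 2 bonds to O → oxidation state +1.
After: C2 has 1 bond to C, 3 bonds to O → oxidation state +3.
Δ = +3 − (+1) = +2, so this is an oxidation at C2.

+2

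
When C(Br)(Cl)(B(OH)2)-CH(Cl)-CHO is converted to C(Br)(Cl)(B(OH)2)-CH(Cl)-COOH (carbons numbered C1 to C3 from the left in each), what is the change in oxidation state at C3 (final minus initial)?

Before: C3 has 1 bond to C, 1 bond to H, 2 bonds to O → oxidation state +1.
After: C3 has 1 bond to C, 3 bonds to O → oxidation state +3.
Δ = +3 − (+1) = +2, so this is an oxidation at C3.

+2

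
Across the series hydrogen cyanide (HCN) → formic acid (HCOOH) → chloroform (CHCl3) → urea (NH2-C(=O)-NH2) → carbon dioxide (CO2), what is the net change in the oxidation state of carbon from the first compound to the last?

Carbon oxidation states along the series — hydrogen cyanide: +2, formic acid: +2, chloroform: +2, urea: +4, carbon dioxide: +4.
Net change = +4 − (+2) = +2.

+2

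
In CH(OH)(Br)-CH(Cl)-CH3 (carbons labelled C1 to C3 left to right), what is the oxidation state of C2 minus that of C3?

+3

C2: 2C, 1H, 1Cl → 0 − 1 + 1 = 0
C3: 1C, 3H → 0 − 3 = -3
Difference: 0 − (-3) = +3.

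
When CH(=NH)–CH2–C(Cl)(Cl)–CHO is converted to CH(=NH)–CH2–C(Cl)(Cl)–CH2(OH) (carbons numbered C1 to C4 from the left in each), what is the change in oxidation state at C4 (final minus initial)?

-2

Before: C4 has 1 bond to C, 1 bond to H, 2 bonds to O → oxidation state +1.
After: C4 has 1 bond to C, 2 bonds to H, 1 bond to O → oxidation state -1.
Δ = -1 − (+1) = -2, so this is a reduction at C4.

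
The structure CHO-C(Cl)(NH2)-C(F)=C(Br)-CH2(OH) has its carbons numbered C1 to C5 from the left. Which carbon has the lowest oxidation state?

Each bond to a more electronegative atom (O, N, halogen) counts +1, each bond to a less electronegative atom (H, metal, B, Si) counts −1, and each C–C bond counts 0. Tallying each carbon:
C1: 1C, 1H, 2O → 0 − 1 + 2 = +1
C2: 2C, 1N, 1Cl → 0 + 1 + 1 = +2
C3: 3C, 1F → 0 + 1 = +1
C4: 3C, 1Br → 0 + 1 = +1
C5: 1C, 2H, 1O → 0 − 2 + 1 = -1
The most reduced carbon is C5 at -1.

C5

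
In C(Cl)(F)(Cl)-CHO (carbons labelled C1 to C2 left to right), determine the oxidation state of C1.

+3

Each bond to a more electronegative atom (O, N, halogen) counts +1, each bond to a less electronegative atom (H, metal, B, Si) counts −1, and each C–C bond counts 0.
C1 has one bond to C (0), one bond to Cl (+1), one bond to F (+1), one bond to Cl (+1).
Oxidation state = 0 + 1 + 1 + 1 = +3.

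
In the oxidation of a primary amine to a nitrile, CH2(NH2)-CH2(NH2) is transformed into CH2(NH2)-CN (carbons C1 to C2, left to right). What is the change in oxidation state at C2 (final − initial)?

+4

Before: C2 has 1 bond to C, 2 bonds to H, 1 bond to N → oxidation state -1.
After: C2 has 1 bond to C, 3 bonds to N → oxidation state +3.
Δ = +3 − (-1) = +4, so this is an oxidation at C2.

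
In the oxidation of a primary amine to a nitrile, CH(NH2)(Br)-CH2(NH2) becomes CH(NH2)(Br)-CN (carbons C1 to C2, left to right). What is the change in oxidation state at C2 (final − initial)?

+4

Before: C2 has 1 bond to C, 2 bonds to H, 1 bond to N → oxidation state -1.
After: C2 has 1 bond to C, 3 bonds to N → oxidation state +3.
Δ = +3 − (-1) = +4, so this is an oxidation at C2.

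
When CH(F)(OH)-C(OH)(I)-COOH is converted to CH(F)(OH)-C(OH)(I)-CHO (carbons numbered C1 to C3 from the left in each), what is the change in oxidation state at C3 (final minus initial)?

Before: C3 has 1 bond to C, 3 bonds to O → oxidation state +3.
After: C3 has 1 bond to C, 1 bond to H, 2 bonds to O → oxidation state +1.
Δ = +1 − (+3) = -2, so this is a reduction at C3.

-2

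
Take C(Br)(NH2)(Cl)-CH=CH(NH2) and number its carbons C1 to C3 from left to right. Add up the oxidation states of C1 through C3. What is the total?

+2

Tallying each carbon's bonds:
C1: 1C, 1N, 1Cl, 1Br → 0 + 1 + 1 + 1 = +3
C2: 3C, 1H → 0 − 1 = -1
C3: 2C, 1H, 1N → 0 − 1 + 1 = 0
Sum = +3 − 1 + 0 = +2.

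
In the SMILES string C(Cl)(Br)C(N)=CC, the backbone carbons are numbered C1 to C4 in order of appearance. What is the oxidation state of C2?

Assign +1 per bond to O/N/halogen, −1 per bond to H or an electropositive element, and 0 per bond to carbon.
C2 has one bond to C (0), a double bond to C (2×0 = 0), one bond to N (+1).
Oxidation state = 0 + 0 + 1 = +1.

+1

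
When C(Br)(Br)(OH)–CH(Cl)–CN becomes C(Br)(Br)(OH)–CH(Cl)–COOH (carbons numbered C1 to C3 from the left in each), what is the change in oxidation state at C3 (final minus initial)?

0

Before: C3 has 1 bond to C, 3 bonds to N → oxidation state +3.
After: C3 has 1 bond to C, 3 bonds to O → oxidation state +3.
Δ = +3 − (+3) = 0, so no net redox change at C3.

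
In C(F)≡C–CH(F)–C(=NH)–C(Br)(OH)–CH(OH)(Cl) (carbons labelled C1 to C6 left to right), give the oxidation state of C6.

+1

Count +1 for every bond to an atom more electronegative than carbon and −1 for every bond to one less electronegative; C–C bonds are 0.
C6 has one bond to C (0), one bond to H (-1), one bond to O (+1), one bond to Cl (+1).
Oxidation state = 0 − 1 + 1 + 1 = +1.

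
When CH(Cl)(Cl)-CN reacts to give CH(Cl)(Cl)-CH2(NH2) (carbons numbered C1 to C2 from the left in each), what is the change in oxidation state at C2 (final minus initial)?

Before: C2 has 1 bond to C, 3 bonds to N → oxidation state +3.
After: C2 has 1 bond to C, 2 bonds to H, 1 bond to N → oxidation state -1.
Δ = -1 − (+3) = -4, so this is a reduction at C2.

-4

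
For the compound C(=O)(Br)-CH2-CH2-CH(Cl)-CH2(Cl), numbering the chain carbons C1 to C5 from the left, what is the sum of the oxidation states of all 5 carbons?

Tallying each carbon's bonds:
C1: 1C, 2O, 1Br → 0 + 2 + 1 = +3
C2: 2C, 2H → 0 − 2 = -2
C3: 2C, 2H → 0 − 2 = -2
C4: 2C, 1H, 1Cl → 0 − 1 + 1 = 0
C5: 1C, 2H, 1Cl → 0 − 2 + 1 = -1
Sum = +3 − 2 − 2 + 0 − 1 = -2.

-2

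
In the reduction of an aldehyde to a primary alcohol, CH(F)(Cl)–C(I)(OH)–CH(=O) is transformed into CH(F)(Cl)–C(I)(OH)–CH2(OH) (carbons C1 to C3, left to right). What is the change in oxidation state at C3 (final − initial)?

-2

Before: C3 has 1 bond to C, 1 bond to H, 2 bonds to O → oxidation state +1.
After: C3 has 1 bond to C, 2 bonds to H, 1 bond to O → oxidation state -1.
Δ = -1 − (+1) = -2, so this is a reduction at C3.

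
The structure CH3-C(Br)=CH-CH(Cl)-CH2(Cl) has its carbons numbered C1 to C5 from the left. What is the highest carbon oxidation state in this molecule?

Tallying each carbon's bonds:
C1: 1C, 3H → 0 − 3 = -3
C2: 3C, 1Br → 0 + 1 = +1
C3: 3C, 1H → 0 − 1 = -1
C4: 2C, 1H, 1Cl → 0 − 1 + 1 = 0
C5: 1C, 2H, 1Cl → 0 − 2 + 1 = -1
The highest value is +1.

+1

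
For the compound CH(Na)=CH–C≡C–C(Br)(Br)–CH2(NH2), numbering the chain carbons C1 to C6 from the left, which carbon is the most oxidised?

C5

Tallying each carbon's bonds:
C1: 2C, 1H, 1Na → 0 − 1 − 1 = -2
C2: 3C, 1H → 0 − 1 = -1
C3: 4C → 0 = 0
C4: 4C → 0 = 0
C5: 2C, 2Br → 0 + 2 = +2
C6: 1C, 2H, 1N → 0 − 2 + 1 = -1
The most oxidised carbon is C5 at +2.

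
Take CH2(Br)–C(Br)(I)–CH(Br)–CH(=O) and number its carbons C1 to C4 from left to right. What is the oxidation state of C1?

Each bond to a more electronegative atom (O, N, halogen) counts +1, each bond to a less electronegative atom (H, metal, B, Si) counts −1, and each C–C bond counts 0.
C1 has one bond to C (0), one bond to H (-1), one bond to H (-1), one bond to Br (+1).
Oxidation state = 0 − 1 − 1 + 1 = -1.

-1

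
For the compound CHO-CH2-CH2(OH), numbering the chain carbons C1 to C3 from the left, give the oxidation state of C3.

C3 has one bond to C (0), one bond to H (-1), one bond to O (+1), one bond to H (-1).
Oxidation state = 0 − 1 + 1 − 1 = -1.

-1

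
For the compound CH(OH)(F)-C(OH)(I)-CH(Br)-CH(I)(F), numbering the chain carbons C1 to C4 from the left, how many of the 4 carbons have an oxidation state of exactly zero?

Assign +1 per bond to O/N/halogen, −1 per bond to H or an electropositive element, and 0 per bond to carbon. Tallying each carbon:
C1: 1C, 1H, 1O, 1F → 0 − 1 + 1 + 1 = +1
C2: 2C, 1O, 1I → 0 + 1 + 1 = +2
C3: 2C, 1H, 1Br → 0 − 1 + 1 = 0
C4: 1C, 1H, 1F, 1I → 0 − 1 + 1 + 1 = +1
1 carbon (C3) meets the condition.

1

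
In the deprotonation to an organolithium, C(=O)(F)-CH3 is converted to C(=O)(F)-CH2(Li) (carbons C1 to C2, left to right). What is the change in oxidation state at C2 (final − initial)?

Before: C2 has 1 bond to C, 3 bonds to H → oxidation state -3.
After: C2 has 1 bond to C, 2 bonds to H, 1 bond to Li → oxidation state -3.
Δ = -3 − (-3) = 0, so no net redox change at C2.

0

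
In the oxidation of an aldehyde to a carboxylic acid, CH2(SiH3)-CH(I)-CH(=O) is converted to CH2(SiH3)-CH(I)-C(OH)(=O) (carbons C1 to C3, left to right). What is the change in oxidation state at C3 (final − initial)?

+2

Before: C3 has 1 bond to C, 1 bond to H, 2 bonds to O → oxidation state +1.
After: C3 has 1 bond to C, 3 bonds to O → oxidation state +3.
Δ = +3 − (+1) = +2, so this is an oxidation at C3.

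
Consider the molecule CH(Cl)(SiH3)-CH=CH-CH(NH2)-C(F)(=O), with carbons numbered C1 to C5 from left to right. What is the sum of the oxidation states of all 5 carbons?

Count +1 for every bond to an atom more electronegative than carbon and −1 for every bond to one less electronegative; C–C bonds are 0. Tallying each carbon:
C1: 1C, 1H, 1Cl, 1Si → 0 − 1 + 1 − 1 = -1
C2: 3C, 1H → 0 − 1 = -1
C3: 3C, 1H → 0 − 1 = -1
C4: 2C, 1H, 1N → 0 − 1 + 1 = 0
C5: 1C, 2O, 1F → 0 + 2 + 1 = +3
Sum = -1 − 1 − 1 + 0 + 3 = 0.

0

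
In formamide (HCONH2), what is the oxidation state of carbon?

+2

The carbon has one bond to H (-1), a double bond to O (2×+1 = +2), one bond to N (+1).
Oxidation state = -1 + 2 + 1 = +2.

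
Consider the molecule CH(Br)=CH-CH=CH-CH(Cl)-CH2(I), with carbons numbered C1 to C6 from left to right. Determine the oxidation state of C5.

0

C5 has one bond to C (0), one bond to C (0), one bond to H (-1), one bond to Cl (+1).
Oxidation state = 0 + 0 − 1 + 1 = 0.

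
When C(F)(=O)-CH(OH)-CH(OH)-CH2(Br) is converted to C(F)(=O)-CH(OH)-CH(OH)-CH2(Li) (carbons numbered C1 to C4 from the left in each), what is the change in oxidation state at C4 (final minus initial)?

-2

Before: C4 has 1 bond to C, 2 bonds to H, 1 bond to Br → oxidation state -1.
After: C4 has 1 bond to C, 2 bonds to H, 1 bond to Li → oxidation state -3.
Δ = -3 − (-1) = -2, so this is a reduction at C4.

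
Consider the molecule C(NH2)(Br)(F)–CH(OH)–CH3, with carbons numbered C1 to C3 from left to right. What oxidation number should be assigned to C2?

Assign +1 per bond to O/N/halogen, −1 per bond to H or an electropositive element, and 0 per bond to carbon.
C2 has one bond to C (0), one bond to C (0), one bond to O (+1), one bond to H (-1).
Oxidation state = 0 + 0 + 1 − 1 = 0.

0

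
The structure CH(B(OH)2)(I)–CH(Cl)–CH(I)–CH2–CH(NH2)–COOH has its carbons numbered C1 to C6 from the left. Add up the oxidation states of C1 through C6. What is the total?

0

Count +1 for every bond to an atom more electronegative than carbon and −1 for every bond to one less electronegative; C–C bonds are 0. Tallying each carbon:
C1: 1C, 1H, 1I, 1B → 0 − 1 + 1 − 1 = -1
C2: 2C, 1H, 1Cl → 0 − 1 + 1 = 0
C3: 2C, 1H, 1I → 0 − 1 + 1 = 0
C4: 2C, 2H → 0 − 2 = -2
C5: 2C, 1H, 1N → 0 − 1 + 1 = 0
C6: 1C, 3O → 0 + 3 = +3
Sum = -1 + 0 + 0 − 2 + 0 + 3 = 0.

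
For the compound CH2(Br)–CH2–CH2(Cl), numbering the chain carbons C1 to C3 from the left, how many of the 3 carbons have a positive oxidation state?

Tallying each carbon's bonds:
C1: 1C, 2H, 1Br → 0 − 2 + 1 = -1
C2: 2C, 2H → 0 − 2 = -2
C3: 1C, 2H, 1Cl → 0 − 2 + 1 = -1
0 carbons meet the condition.

0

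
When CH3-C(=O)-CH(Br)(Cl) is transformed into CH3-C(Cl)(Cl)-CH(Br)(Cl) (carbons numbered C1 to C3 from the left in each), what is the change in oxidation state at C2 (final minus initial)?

Before: C2 has 2 bonds to C, 2 bonds to O → oxidation state +2.
After: C2 has 2 bonds to C, 2 bonds to Cl → oxidation state +2.
Δ = +2 − (+2) = 0, so no net redox change at C2.

0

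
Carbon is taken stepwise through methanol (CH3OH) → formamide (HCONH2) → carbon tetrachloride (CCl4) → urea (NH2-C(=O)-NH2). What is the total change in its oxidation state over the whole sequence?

Carbon oxidation states along the series — methanol: -2, formamide: +2, carbon tetrachloride: +4, urea: +4.
Net change = +4 − (-2) = +6.

+6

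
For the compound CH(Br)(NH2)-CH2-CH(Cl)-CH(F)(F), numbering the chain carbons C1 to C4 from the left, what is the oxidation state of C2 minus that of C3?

-2

C2: 2C, 2H → 0 − 2 = -2
C3: 2C, 1H, 1Cl → 0 − 1 + 1 = 0
Difference: -2 − (0) = -2.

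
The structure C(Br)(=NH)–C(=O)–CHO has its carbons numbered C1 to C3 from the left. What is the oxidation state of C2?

C2 has one bond to C (0), one bond to C (0), a double bond to O (2×+1 = +2).
Oxidation state = 0 + 0 + 2 = +2.

+2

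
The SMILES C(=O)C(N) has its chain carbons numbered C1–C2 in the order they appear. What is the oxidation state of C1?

+1

Assign +1 per bond to O/N/halogen, −1 per bond to H or an electropositive element, and 0 per bond to carbon.
C1 has one bond to C (0), a double bond to O (2×+1 = +2), one bond to H (-1).
Oxidation state = 0 + 2 − 1 = +1.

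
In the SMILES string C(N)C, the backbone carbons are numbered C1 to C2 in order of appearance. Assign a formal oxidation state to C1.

Count +1 for every bond to an atom more electronegative than carbon and −1 for every bond to one less electronegative; C–C bonds are 0.
C1 has one bond to C (0), one bond to H (-1), one bond to N (+1), one bond to H (-1).
Oxidation state = 0 − 1 + 1 − 1 = -1.

-1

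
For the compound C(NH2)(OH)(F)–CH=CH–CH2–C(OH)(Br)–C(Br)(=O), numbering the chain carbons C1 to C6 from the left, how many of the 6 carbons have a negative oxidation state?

3

Assign +1 per bond to O/N/halogen, −1 per bond to H or an electropositive element, and 0 per bond to carbon. Tallying each carbon:
C1: 1C, 1O, 1N, 1F → 0 + 1 + 1 + 1 = +3
C2: 3C, 1H → 0 − 1 = -1
C3: 3C, 1H → 0 − 1 = -1
C4: 2C, 2H → 0 − 2 = -2
C5: 2C, 1O, 1Br → 0 + 1 + 1 = +2
C6: 1C, 2O, 1Br → 0 + 2 + 1 = +3
3 carbons (C2, C3, C4) meet the condition.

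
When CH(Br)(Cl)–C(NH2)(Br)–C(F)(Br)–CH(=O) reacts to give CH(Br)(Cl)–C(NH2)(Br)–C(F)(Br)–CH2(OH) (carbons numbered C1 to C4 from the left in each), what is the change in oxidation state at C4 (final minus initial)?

-2

Before: C4 has 1 bond to C, 1 bond to H, 2 bonds to O → oxidation state +1.
After: C4 has 1 bond to C, 2 bonds to H, 1 bond to O → oxidation state -1.
Δ = -1 − (+1) = -2, so this is a reduction at C4.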